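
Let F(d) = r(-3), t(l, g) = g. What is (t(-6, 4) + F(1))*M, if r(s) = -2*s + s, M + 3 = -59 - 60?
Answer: -854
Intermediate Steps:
M = -122 (M = -3 + (-59 - 60) = -3 - 119 = -122)
r(s) = -s
F(d) = 3 (F(d) = -1*(-3) = 3)
(t(-6, 4) + F(1))*M = (4 + 3)*(-122) = 7*(-122) = -854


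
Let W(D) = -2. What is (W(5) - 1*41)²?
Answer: 1849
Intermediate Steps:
(W(5) - 1*41)² = (-2 - 1*41)² = (-2 - 41)² = (-43)² = 1849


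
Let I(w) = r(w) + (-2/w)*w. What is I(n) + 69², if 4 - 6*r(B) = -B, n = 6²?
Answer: 14297/3 ≈ 4765.7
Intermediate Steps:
n = 36
r(B) = ⅔ + B/6 (r(B) = ⅔ - (-1)*B/6 = ⅔ + B/6)
I(w) = -4/3 + w/6 (I(w) = (⅔ + w/6) + (-2/w)*w = (⅔ + w/6) - 2 = -4/3 + w/6)
I(n) + 69² = (-4/3 + (⅙)*36) + 69² = (-4/3 + 6) + 4761 = 14/3 + 4761 = 14297/3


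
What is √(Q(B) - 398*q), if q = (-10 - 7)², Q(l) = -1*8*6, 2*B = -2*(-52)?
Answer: I*√115070 ≈ 339.22*I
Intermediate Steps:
B = 52 (B = (-2*(-52))/2 = (½)*104 = 52)
Q(l) = -48 (Q(l) = -8*6 = -48)
q = 289 (q = (-17)² = 289)
√(Q(B) - 398*q) = √(-48 - 398*289) = √(-48 - 115022) = √(-115070) = I*√115070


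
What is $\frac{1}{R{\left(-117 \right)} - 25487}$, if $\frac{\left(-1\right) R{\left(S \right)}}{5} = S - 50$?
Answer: $- \frac{1}{24652} \approx -4.0565 \cdot 10^{-5}$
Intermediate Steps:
$R{\left(S \right)} = 250 - 5 S$ ($R{\left(S \right)} = - 5 \left(S - 50\right) = - 5 \left(-50 + S\right) = 250 - 5 S$)
$\frac{1}{R{\left(-117 \right)} - 25487} = \frac{1}{\left(250 - -585\right) - 25487} = \frac{1}{\left(250 + 585\right) - 25487} = \frac{1}{835 - 25487} = \frac{1}{-24652} = - \frac{1}{24652}$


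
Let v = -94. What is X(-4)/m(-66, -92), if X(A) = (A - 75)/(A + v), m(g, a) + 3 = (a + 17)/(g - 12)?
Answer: -1027/2597 ≈ -0.39546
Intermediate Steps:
m(g, a) = -3 + (17 + a)/(-12 + g) (m(g, a) = -3 + (a + 17)/(g - 12) = -3 + (17 + a)/(-12 + g))
X(A) = (-75 + A)/(-94 + A) (X(A) = (A - 75)/(A - 94) = (-75 + A)/(-94 + A))
X(-4)/m(-66, -92) = ((-75 - 4)/(-94 - 4))/(((53 - 92 - 3*(-66))/(-12 - 66))) = (-79/(-98))/(((53 - 92 + 198)/(-78))) = (-1/98*(-79))/((-1/78*159)) = 79/(98*(-53/26)) = (79/98)*(-26/53) = -1027/2597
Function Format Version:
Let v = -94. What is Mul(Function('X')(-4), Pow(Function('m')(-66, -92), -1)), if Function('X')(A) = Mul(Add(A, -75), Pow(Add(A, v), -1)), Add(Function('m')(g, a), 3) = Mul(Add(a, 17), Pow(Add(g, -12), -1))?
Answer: Rational(-1027, 2597) ≈ -0.39546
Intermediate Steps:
Function('m')(g, a) = Add(-3, Mul(Pow(Add(-12, g), -1), Add(17, a))) (Function('m')(g, a) = Add(-3, Mul(Add(a, 17), Pow(Add(g, -12), -1))) = Add(-3, Mul(Add(17, a), Pow(Add(-12, g), -1))) = Add(-3, Mul(Pow(Add(-12, g), -1), Add(17, a))))
Function('X')(A) = Mul(Pow(Add(-94, A), -1), Add(-75, A)) (Function('X')(A) = Mul(Add(A, -75), Pow(Add(A, -94), -1)) = Mul(Add(-75, A), Pow(Add(-94, A), -1)) = Mul(Pow(Add(-94, A), -1), Add(-75, A)))
Mul(Function('X')(-4), Pow(Function('m')(-66, -92), -1)) = Mul(Mul(Pow(Add(-94, -4), -1), Add(-75, -4)), Pow(Mul(Pow(Add(-12, -66), -1), Add(53, -92, Mul(-3, -66))), -1)) = Mul(Mul(Pow(-98, -1), -79), Pow(Mul(Pow(-78, -1), Add(53, -92, 198)), -1)) = Mul(Mul(Rational(-1, 98), -79), Pow(Mul(Rational(-1, 78), 159), -1)) = Mul(Rational(79, 98), Pow(Rational(-53, 26), -1)) = Mul(Rational(79, 98), Rational(-26, 53)) = Rational(-1027, 2597)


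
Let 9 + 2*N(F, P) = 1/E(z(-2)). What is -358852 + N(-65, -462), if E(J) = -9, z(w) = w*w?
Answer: -3229709/9 ≈ -3.5886e+5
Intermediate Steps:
z(w) = w**2
N(F, P) = -41/9 (N(F, P) = -9/2 + (1/2)/(-9) = -9/2 + (1/2)*(-1/9) = -9/2 - 1/18 = -41/9)
-358852 + N(-65, -462) = -358852 - 41/9 = -3229709/9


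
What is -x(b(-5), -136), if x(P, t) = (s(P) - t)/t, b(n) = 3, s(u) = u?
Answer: 139/136 ≈ 1.0221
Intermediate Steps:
x(P, t) = (P - t)/t
-x(b(-5), -136) = -(3 - 1*(-136))/(-136) = -(-1)*(3 + 136)/136 = -(-1)*139/136 = -1*(-139/136) = 139/136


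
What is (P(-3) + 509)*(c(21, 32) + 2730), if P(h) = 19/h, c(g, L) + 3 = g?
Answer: 1381328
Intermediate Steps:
c(g, L) = -3 + g
(P(-3) + 509)*(c(21, 32) + 2730) = (19/(-3) + 509)*((-3 + 21) + 2730) = (19*(-⅓) + 509)*(18 + 2730) = (-19/3 + 509)*2748 = (1508/3)*2748 = 1381328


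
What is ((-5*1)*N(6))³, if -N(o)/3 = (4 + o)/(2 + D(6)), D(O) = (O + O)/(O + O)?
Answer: 125000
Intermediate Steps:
D(O) = 1 (D(O) = (2*O)/((2*O)) = (2*O)*(1/(2*O)) = 1)
N(o) = -4 - o (N(o) = -3*(4 + o)/(2 + 1) = -3*(4 + o)/3 = -3*(4/3 + o/3) = -4 - o)
((-5*1)*N(6))³ = ((-5*1)*(-4 - 1*6))³ = (-5*(-4 - 6))³ = (-5*(-10))³ = 50³ = 125000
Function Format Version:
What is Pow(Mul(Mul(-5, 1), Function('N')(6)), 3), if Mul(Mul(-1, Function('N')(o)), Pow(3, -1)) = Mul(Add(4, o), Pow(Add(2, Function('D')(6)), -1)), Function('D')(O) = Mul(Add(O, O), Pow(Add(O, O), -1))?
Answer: 125000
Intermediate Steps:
Function('D')(O) = 1 (Function('D')(O) = Mul(Mul(2, O), Pow(Mul(2, O), -1)) = Mul(Mul(2, O), Mul(Rational(1, 2), Pow(O, -1))) = 1)
Function('N')(o) = Add(-4, Mul(-1, o)) (Function('N')(o) = Mul(-3, Mul(Add(4, o), Pow(Add(2, 1), -1))) = Mul(-3, Mul(Add(4, o), Pow(3, -1))) = Mul(-3, Mul(Add(4, o), Rational(1, 3))) = Mul(-3, Add(Rational(4, 3), Mul(Rational(1, 3), o))) = Add(-4, Mul(-1, o)))
Pow(Mul(Mul(-5, 1), Function('N')(6)), 3) = Pow(Mul(Mul(-5, 1), Add(-4, Mul(-1, 6))), 3) = Pow(Mul(-5, Add(-4, -6)), 3) = Pow(Mul(-5, -10), 3) = Pow(50, 3) = 125000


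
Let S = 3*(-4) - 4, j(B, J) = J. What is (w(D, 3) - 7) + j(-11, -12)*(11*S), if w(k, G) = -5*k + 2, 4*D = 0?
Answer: 2107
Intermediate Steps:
D = 0 (D = (1/4)*0 = 0)
w(k, G) = 2 - 5*k
S = -16 (S = -12 - 4 = -16)
(w(D, 3) - 7) + j(-11, -12)*(11*S) = ((2 - 5*0) - 7) - 132*(-16) = ((2 + 0) - 7) - 12*(-176) = (2 - 7) + 2112 = -5 + 2112 = 2107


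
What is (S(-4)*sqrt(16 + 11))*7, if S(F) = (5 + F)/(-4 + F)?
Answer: -21*sqrt(3)/8 ≈ -4.5466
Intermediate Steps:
S(F) = (5 + F)/(-4 + F)
(S(-4)*sqrt(16 + 11))*7 = (((5 - 4)/(-4 - 4))*sqrt(16 + 11))*7 = ((1/(-8))*sqrt(27))*7 = ((-1/8*1)*(3*sqrt(3)))*7 = -3*sqrt(3)/8*7 = -21*sqrt(3)/8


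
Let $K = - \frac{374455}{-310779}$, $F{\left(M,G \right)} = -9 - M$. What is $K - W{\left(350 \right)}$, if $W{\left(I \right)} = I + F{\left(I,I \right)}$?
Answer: $\frac{3171466}{310779} \approx 10.205$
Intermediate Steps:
$W{\left(I \right)} = -9$ ($W{\left(I \right)} = I - \left(9 + I\right) = -9$)
$K = \frac{374455}{310779}$ ($K = \left(-374455\right) \left(- \frac{1}{310779}\right) = \frac{374455}{310779} \approx 1.2049$)
$K - W{\left(350 \right)} = \frac{374455}{310779} - -9 = \frac{374455}{310779} + 9 = \frac{3171466}{310779}$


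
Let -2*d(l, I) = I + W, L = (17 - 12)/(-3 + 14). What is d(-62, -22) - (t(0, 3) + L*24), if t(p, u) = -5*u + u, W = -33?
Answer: 629/22 ≈ 28.591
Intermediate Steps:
L = 5/11 ≈ 0.45455
t(p, u) = -4*u
d(l, I) = 33/2 - I/2 (d(l, I) = -(I - 33)/2 = -(-33 + I)/2 = 33/2 - I/2)
d(-62, -22) - (t(0, 3) + L*24) = (33/2 - ½*(-22)) - (-4*3 + (5/11)*24) = (33/2 + 11) - (-12 + 120/11) = 55/2 - 1*(-12/11) = 55/2 + 12/11 = 629/22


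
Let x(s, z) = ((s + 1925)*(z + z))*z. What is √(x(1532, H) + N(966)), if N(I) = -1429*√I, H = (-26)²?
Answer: √(3159532064 - 1429*√966) ≈ 56209.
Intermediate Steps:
H = 676
x(s, z) = 2*z²*(1925 + s) (x(s, z) = ((1925 + s)*(2*z))*z = (2*z*(1925 + s))*z = 2*z²*(1925 + s))
√(x(1532, H) + N(966)) = √(2*676²*(1925 + 1532) - 1429*√966) = √(2*456976*3457 - 1429*√966) = √(3159532064 - 1429*√966)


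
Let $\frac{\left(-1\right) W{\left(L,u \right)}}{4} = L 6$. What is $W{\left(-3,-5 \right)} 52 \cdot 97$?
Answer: $363168$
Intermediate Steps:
$W{\left(L,u \right)} = - 24 L$ ($W{\left(L,u \right)} = - 4 L 6 = - 4 \cdot 6 L = - 24 L$)
$W{\left(-3,-5 \right)} 52 \cdot 97 = \left(-24\right) \left(-3\right) 52 \cdot 97 = 72 \cdot 52 \cdot 97 = 3744 \cdot 97 = 363168$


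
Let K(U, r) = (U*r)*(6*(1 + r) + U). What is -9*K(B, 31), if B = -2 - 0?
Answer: 106020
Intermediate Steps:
B = -2 (B = -2 - 1*0 = -2 + 0 = -2)
K(U, r) = U*r*(6 + U + 6*r) (K(U, r) = (U*r)*((6 + 6*r) + U) = (U*r)*(6 + U + 6*r) = U*r*(6 + U + 6*r))
-9*K(B, 31) = -(-18)*31*(6 - 2 + 6*31) = -(-18)*31*(6 - 2 + 186) = -(-18)*31*190 = -9*(-11780) = 106020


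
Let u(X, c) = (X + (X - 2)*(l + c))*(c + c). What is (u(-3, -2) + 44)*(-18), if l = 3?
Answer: -1368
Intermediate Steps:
u(X, c) = 2*c*(X + (-2 + X)*(3 + c)) (u(X, c) = (X + (X - 2)*(3 + c))*(c + c) = (X + (-2 + X)*(3 + c))*(2*c) = 2*c*(X + (-2 + X)*(3 + c)))
(u(-3, -2) + 44)*(-18) = (2*(-2)*(-6 - 2*(-2) + 4*(-3) - 3*(-2)) + 44)*(-18) = (2*(-2)*(-6 + 4 - 12 + 6) + 44)*(-18) = (2*(-2)*(-8) + 44)*(-18) = (32 + 44)*(-18) = 76*(-18) = -1368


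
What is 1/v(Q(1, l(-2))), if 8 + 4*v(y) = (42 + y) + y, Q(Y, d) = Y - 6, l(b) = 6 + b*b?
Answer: 1/6 ≈ 0.16667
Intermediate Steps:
l(b) = 6 + b**2
Q(Y, d) = -6 + Y
v(y) = 17/2 + y/2 (v(y) = -2 + ((42 + y) + y)/4 = -2 + (42 + 2*y)/4 = -2 + (21/2 + y/2) = 17/2 + y/2)
1/v(Q(1, l(-2))) = 1/(17/2 + (-6 + 1)/2) = 1/(17/2 + (1/2)*(-5)) = 1/(17/2 - 5/2) = 1/6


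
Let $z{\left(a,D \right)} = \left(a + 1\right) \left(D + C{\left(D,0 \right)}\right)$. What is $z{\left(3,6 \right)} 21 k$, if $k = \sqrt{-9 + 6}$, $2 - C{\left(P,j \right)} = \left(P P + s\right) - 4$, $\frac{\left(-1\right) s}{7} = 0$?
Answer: $- 2016 i \sqrt{3} \approx - 3491.8 i$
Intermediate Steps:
$s = 0$ ($s = \left(-7\right) 0 = 0$)
$C{\left(P,j \right)} = 6 - P^{2}$ ($C{\left(P,j \right)} = 2 - \left(\left(P P + 0\right) - 4\right) = 2 - \left(\left(P^{2} + 0\right) - 4\right) = 2 - \left(P^{2} - 4\right) = 2 - \left(-4 + P^{2}\right) = 6 - P^{2}$)
$k = i \sqrt{3}$ ($k = \sqrt{-3} = i \sqrt{3} \approx 1.732 i$)
$z{\left(a,D \right)} = \left(1 + a\right) \left(6 + D - D^{2}\right)$ ($z{\left(a,D \right)} = \left(a + 1\right) \left(D - \left(-6 + D^{2}\right)\right) = \left(1 + a\right) \left(6 + D - D^{2}\right)$)
$z{\left(3,6 \right)} 21 k = \left(6 + 6 - 6^{2} + 6 \cdot 3 - 3 \left(-6 + 6^{2}\right)\right) 21 i \sqrt{3} = \left(6 + 6 - 36 + 18 - 3 \left(-6 + 36\right)\right) 21 i \sqrt{3} = \left(6 + 6 - 36 + 18 - 3 \cdot 30\right) 21 i \sqrt{3} = \left(6 + 6 - 36 + 18 - 90\right) 21 i \sqrt{3} = \left(-96\right) 21 i \sqrt{3} = - 2016 i \sqrt{3}$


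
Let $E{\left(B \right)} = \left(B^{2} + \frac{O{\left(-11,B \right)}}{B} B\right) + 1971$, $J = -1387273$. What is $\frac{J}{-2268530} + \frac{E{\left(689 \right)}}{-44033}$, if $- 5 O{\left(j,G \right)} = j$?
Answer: $- \frac{8432308277}{825538690} \approx -10.214$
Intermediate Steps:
$O{\left(j,G \right)} = - \frac{j}{5}$
$E{\left(B \right)} = \frac{9866}{5} + B^{2}$ ($E{\left(B \right)} = \left(B^{2} + \frac{\left(- \frac{1}{5}\right) \left(-11\right)}{B} B\right) + 1971 = \left(B^{2} + \frac{11}{5 B} B\right) + 1971 = \left(B^{2} + \frac{11}{5}\right) + 1971 = \left(\frac{11}{5} + B^{2}\right) + 1971 = \frac{9866}{5} + B^{2}$)
$\frac{J}{-2268530} + \frac{E{\left(689 \right)}}{-44033} = - \frac{1387273}{-2268530} + \frac{\frac{9866}{5} + 689^{2}}{-44033} = \left(-1387273\right) \left(- \frac{1}{2268530}\right) + \left(\frac{9866}{5} + 474721\right) \left(- \frac{1}{44033}\right) = \frac{1387273}{2268530} + \frac{2383471}{5} \left(- \frac{1}{44033}\right) = \frac{1387273}{2268530} - \frac{2383471}{220165} = - \frac{8432308277}{825538690}$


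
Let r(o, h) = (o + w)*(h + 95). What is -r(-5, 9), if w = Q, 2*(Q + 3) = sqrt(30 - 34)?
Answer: 832 - 104*I ≈ 832.0 - 104.0*I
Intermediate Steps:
Q = -3 + I (Q = -3 + sqrt(30 - 34)/2 = -3 + sqrt(-4)/2 = -3 + (2*I)/2 = -3 + I ≈ -3.0 + 1.0*I)
w = -3 + I ≈ -3.0 + 1.0*I
r(o, h) = (95 + h)*(-3 + I + o) (r(o, h) = (o + (-3 + I))*(h + 95) = (-3 + I + o)*(95 + h) = (95 + h)*(-3 + I + o))
-r(-5, 9) = -(-285 + 95*I + 95*(-5) + 9*(-5) - 1*9*(3 - I)) = -(-285 + 95*I - 475 - 45 + (-27 + 9*I)) = -(-832 + 104*I) = 832 - 104*I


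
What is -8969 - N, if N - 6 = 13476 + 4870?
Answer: -27321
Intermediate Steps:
N = 18352 (N = 6 + (13476 + 4870) = 6 + 18346 = 18352)
-8969 - N = -8969 - 1*18352 = -8969 - 18352 = -27321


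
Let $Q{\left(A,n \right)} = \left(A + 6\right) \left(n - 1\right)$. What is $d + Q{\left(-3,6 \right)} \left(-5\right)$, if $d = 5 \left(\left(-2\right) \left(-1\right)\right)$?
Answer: $-65$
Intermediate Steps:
$Q{\left(A,n \right)} = \left(-1 + n\right) \left(6 + A\right)$ ($Q{\left(A,n \right)} = \left(6 + A\right) \left(-1 + n\right) = \left(-1 + n\right) \left(6 + A\right)$)
$d = 10$ ($d = 5 \cdot 2 = 10$)
$d + Q{\left(-3,6 \right)} \left(-5\right) = 10 + \left(-6 - -3 + 6 \cdot 6 - 18\right) \left(-5\right) = 10 + \left(-6 + 3 + 36 - 18\right) \left(-5\right) = 10 + 15 \left(-5\right) = 10 - 75 = -65$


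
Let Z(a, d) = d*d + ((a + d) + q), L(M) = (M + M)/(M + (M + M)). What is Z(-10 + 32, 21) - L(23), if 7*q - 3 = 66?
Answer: 10357/21 ≈ 493.19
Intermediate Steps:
q = 69/7 (q = 3/7 + (1/7)*66 = 3/7 + 66/7 = 69/7 ≈ 9.8571)
L(M) = 2/3 (L(M) = (2*M)/(M + 2*M) = (2*M)/((3*M)) = (2*M)*(1/(3*M)) = 2/3)
Z(a, d) = 69/7 + a + d + d**2 (Z(a, d) = d*d + ((a + d) + 69/7) = d**2 + (69/7 + a + d) = 69/7 + a + d + d**2)
Z(-10 + 32, 21) - L(23) = (69/7 + (-10 + 32) + 21 + 21**2) - 1*2/3 = (69/7 + 22 + 21 + 441) - 2/3 = 3457/7 - 2/3 = 10357/21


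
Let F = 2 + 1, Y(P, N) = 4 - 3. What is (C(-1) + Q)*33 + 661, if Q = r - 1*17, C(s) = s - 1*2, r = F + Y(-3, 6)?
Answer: 133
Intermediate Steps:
Y(P, N) = 1
F = 3
r = 4 (r = 3 + 1 = 4)
C(s) = -2 + s (C(s) = s - 2 = -2 + s)
Q = -13 (Q = 4 - 1*17 = 4 - 17 = -13)
(C(-1) + Q)*33 + 661 = ((-2 - 1) - 13)*33 + 661 = (-3 - 13)*33 + 661 = -16*33 + 661 = -528 + 661 = 133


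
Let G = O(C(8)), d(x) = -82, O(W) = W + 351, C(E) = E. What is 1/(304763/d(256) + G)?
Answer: -82/275325 ≈ -0.00029783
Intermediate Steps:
O(W) = 351 + W
G = 359 (G = 351 + 8 = 359)
1/(304763/d(256) + G) = 1/(304763/(-82) + 359) = 1/(304763*(-1/82) + 359) = 1/(-304763/82 + 359) = 1/(-275325/82) = -82/275325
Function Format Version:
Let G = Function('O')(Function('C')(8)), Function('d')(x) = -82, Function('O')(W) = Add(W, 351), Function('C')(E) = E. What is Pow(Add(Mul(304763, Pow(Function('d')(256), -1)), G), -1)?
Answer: Rational(-82, 275325) ≈ -0.00029783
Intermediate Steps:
Function('O')(W) = Add(351, W)
G = 359 (G = Add(351, 8) = 359)
Pow(Add(Mul(304763, Pow(Function('d')(256), -1)), G), -1) = Pow(Add(Mul(304763, Pow(-82, -1)), 359), -1) = Pow(Add(Mul(304763, Rational(-1, 82)), 359), -1) = Pow(Add(Rational(-304763, 82), 359), -1) = Pow(Rational(-275325, 82), -1) = Rational(-82, 275325)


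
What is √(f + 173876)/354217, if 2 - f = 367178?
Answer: 10*I*√1933/354217 ≈ 0.0012412*I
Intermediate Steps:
f = -367176 (f = 2 - 1*367178 = 2 - 367178 = -367176)
√(f + 173876)/354217 = √(-367176 + 173876)/354217 = √(-193300)*(1/354217) = (10*I*√1933)*(1/354217) = 10*I*√1933/354217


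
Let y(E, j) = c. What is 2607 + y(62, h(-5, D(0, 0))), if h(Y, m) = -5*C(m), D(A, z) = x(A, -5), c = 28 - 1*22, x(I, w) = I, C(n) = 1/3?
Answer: 2613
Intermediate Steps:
C(n) = ⅓
c = 6 (c = 28 - 22 = 6)
D(A, z) = A
h(Y, m) = -5/3 (h(Y, m) = -5*⅓ = -5/3)
y(E, j) = 6
2607 + y(62, h(-5, D(0, 0))) = 2607 + 6 = 2613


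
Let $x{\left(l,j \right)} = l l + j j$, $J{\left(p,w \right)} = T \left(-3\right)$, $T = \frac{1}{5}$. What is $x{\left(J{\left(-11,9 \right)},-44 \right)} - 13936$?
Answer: $- \frac{299991}{25} \approx -12000.0$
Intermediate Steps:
$T = \frac{1}{5} \approx 0.2$
$J{\left(p,w \right)} = - \frac{3}{5}$ ($J{\left(p,w \right)} = \frac{1}{5} \left(-3\right) = - \frac{3}{5}$)
$x{\left(l,j \right)} = j^{2} + l^{2}$ ($x{\left(l,j \right)} = l^{2} + j^{2} = j^{2} + l^{2}$)
$x{\left(J{\left(-11,9 \right)},-44 \right)} - 13936 = \left(\left(-44\right)^{2} + \left(- \frac{3}{5}\right)^{2}\right) - 13936 = \left(1936 + \frac{9}{25}\right) - 13936 = \frac{48409}{25} - 13936 = - \frac{299991}{25}$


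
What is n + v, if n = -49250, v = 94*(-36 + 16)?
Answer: -51130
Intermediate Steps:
v = -1880 (v = 94*(-20) = -1880)
n + v = -49250 - 1880 = -51130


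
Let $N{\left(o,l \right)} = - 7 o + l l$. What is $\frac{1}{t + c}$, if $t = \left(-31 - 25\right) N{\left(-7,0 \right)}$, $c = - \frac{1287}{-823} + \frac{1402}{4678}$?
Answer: $- \frac{1924997}{5278604552} \approx -0.00036468$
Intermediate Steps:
$c = \frac{3587216}{1924997}$ ($c = \left(-1287\right) \left(- \frac{1}{823}\right) + 1402 \cdot \frac{1}{4678} = \frac{1287}{823} + \frac{701}{2339} = \frac{3587216}{1924997} \approx 1.8635$)
$N{\left(o,l \right)} = l^{2} - 7 o$ ($N{\left(o,l \right)} = - 7 o + l^{2} = l^{2} - 7 o$)
$t = -2744$ ($t = \left(-31 - 25\right) \left(0^{2} - -49\right) = - 56 \left(0 + 49\right) = \left(-56\right) 49 = -2744$)
$\frac{1}{t + c} = \frac{1}{-2744 + \frac{3587216}{1924997}} = \frac{1}{- \frac{5278604552}{1924997}} = - \frac{1924997}{5278604552}$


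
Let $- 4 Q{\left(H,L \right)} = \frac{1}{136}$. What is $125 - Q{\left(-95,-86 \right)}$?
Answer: $\frac{68001}{544} \approx 125.0$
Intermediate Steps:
$Q{\left(H,L \right)} = - \frac{1}{544}$ ($Q{\left(H,L \right)} = - \frac{1}{4 \cdot 136} = \left(- \frac{1}{4}\right) \frac{1}{136} = - \frac{1}{544}$)
$125 - Q{\left(-95,-86 \right)} = 125 - - \frac{1}{544} = 125 + \frac{1}{544} = \frac{68001}{544}$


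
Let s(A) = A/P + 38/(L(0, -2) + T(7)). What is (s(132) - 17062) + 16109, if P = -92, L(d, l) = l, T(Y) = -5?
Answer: -154538/161 ≈ -959.86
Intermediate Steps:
s(A) = -38/7 - A/92 (s(A) = A/(-92) + 38/(-2 - 5) = A*(-1/92) + 38/(-7) = -A/92 + 38*(-⅐) = -A/92 - 38/7 = -38/7 - A/92)
(s(132) - 17062) + 16109 = ((-38/7 - 1/92*132) - 17062) + 16109 = ((-38/7 - 33/23) - 17062) + 16109 = (-1105/161 - 17062) + 16109 = -2748087/161 + 16109 = -154538/161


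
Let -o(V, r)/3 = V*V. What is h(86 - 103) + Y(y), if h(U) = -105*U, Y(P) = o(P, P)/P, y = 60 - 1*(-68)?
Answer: 1401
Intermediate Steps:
y = 128 (y = 60 + 68 = 128)
o(V, r) = -3*V² (o(V, r) = -3*V*V = -3*V²)
Y(P) = -3*P (Y(P) = (-3*P²)/P = -3*P)
h(86 - 103) + Y(y) = -105*(86 - 103) - 3*128 = -105*(-17) - 384 = 1785 - 384 = 1401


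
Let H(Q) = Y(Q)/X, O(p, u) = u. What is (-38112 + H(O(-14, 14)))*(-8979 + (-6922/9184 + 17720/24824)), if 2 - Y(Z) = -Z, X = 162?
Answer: 5485632280269809/16030098 ≈ 3.4221e+8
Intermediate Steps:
Y(Z) = 2 + Z (Y(Z) = 2 - (-1)*Z = 2 + Z)
H(Q) = 1/81 + Q/162 (H(Q) = (2 + Q)/162 = (2 + Q)*(1/162) = 1/81 + Q/162)
(-38112 + H(O(-14, 14)))*(-8979 + (-6922/9184 + 17720/24824)) = (-38112 + (1/81 + (1/162)*14))*(-8979 + (-6922/9184 + 17720/24824)) = (-38112 + (1/81 + 7/81))*(-8979 + (-6922*1/9184 + 17720*(1/24824))) = (-38112 + 8/81)*(-8979 + (-3461/4592 + 2215/3103)) = -3087064*(-8979 - 568203/14248976)/81 = -3087064/81*(-127942123707/14248976) = 5485632280269809/16030098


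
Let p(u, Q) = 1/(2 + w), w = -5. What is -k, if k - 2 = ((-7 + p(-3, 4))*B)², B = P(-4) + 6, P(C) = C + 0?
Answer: -1954/9 ≈ -217.11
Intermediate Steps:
P(C) = C
p(u, Q) = -⅓ (p(u, Q) = 1/(2 - 5) = 1/(-3) = -⅓)
B = 2 (B = -4 + 6 = 2)
k = 1954/9 (k = 2 + ((-7 - ⅓)*2)² = 2 + (-22/3*2)² = 2 + (-44/3)² = 2 + 1936/9 = 1954/9 ≈ 217.11)
-k = -1*1954/9 = -1954/9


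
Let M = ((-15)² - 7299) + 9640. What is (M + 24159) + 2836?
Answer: 29561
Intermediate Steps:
M = 2566 (M = (225 - 7299) + 9640 = -7074 + 9640 = 2566)
(M + 24159) + 2836 = (2566 + 24159) + 2836 = 26725 + 2836 = 29561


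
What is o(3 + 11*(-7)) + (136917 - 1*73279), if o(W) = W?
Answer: 63564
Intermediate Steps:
o(3 + 11*(-7)) + (136917 - 1*73279) = (3 + 11*(-7)) + (136917 - 1*73279) = (3 - 77) + (136917 - 73279) = -74 + 63638 = 63564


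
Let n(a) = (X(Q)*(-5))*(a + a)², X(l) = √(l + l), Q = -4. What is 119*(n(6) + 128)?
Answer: 15232 - 171360*I*√2 ≈ 15232.0 - 2.4234e+5*I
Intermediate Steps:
X(l) = √2*√l (X(l) = √(2*l) = √2*√l)
n(a) = -40*I*√2*a² (n(a) = ((√2*√(-4))*(-5))*(a + a)² = ((√2*(2*I))*(-5))*(2*a)² = ((2*I*√2)*(-5))*(4*a²) = (-10*I*√2)*(4*a²) = -40*I*√2*a²)
119*(n(6) + 128) = 119*(-40*I*√2*6² + 128) = 119*(-40*I*√2*36 + 128) = 119*(-1440*I*√2 + 128) = 119*(128 - 1440*I*√2) = 15232 - 171360*I*√2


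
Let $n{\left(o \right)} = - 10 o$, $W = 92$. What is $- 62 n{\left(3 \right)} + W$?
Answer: $1952$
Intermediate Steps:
$- 62 n{\left(3 \right)} + W = - 62 \left(\left(-10\right) 3\right) + 92 = \left(-62\right) \left(-30\right) + 92 = 1860 + 92 = 1952$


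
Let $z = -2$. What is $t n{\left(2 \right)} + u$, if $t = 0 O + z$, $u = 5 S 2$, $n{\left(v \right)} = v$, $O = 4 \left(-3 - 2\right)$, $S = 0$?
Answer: $-4$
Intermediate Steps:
$O = -20$ ($O = 4 \left(-5\right) = -20$)
$u = 0$ ($u = 5 \cdot 0 \cdot 2 = 0 \cdot 2 = 0$)
$t = -2$ ($t = 0 \left(-20\right) - 2 = 0 - 2 = -2$)
$t n{\left(2 \right)} + u = \left(-2\right) 2 + 0 = -4 + 0 = -4$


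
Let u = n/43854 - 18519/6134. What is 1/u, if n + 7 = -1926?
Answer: -67250109/205997312 ≈ -0.32646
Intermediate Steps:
n = -1933 (n = -7 - 1926 = -1933)
u = -205997312/67250109 (u = -1933/43854 - 18519/6134 = -205997312/67250109 ≈ -3.0632)
1/u = 1/(-205997312/67250109) = -67250109/205997312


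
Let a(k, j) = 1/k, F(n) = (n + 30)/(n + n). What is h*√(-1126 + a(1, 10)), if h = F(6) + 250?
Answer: 3795*I*√5 ≈ 8485.9*I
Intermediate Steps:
F(n) = (30 + n)/(2*n) (F(n) = (30 + n)/((2*n)) = (30 + n)*(1/(2*n)) = (30 + n)/(2*n))
h = 253 (h = (½)*(30 + 6)/6 + 250 = (½)*(⅙)*36 + 250 = 3 + 250 = 253)
h*√(-1126 + a(1, 10)) = 253*√(-1126 + 1/1) = 253*√(-1126 + 1) = 253*√(-1125) = 253*(15*I*√5) = 3795*I*√5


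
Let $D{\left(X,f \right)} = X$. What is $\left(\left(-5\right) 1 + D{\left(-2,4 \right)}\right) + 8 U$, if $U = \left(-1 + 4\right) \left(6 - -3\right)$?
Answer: $209$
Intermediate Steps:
$U = 27$ ($U = 3 \left(6 + 3\right) = 3 \cdot 9 = 27$)
$\left(\left(-5\right) 1 + D{\left(-2,4 \right)}\right) + 8 U = \left(\left(-5\right) 1 - 2\right) + 8 \cdot 27 = \left(-5 - 2\right) + 216 = -7 + 216 = 209$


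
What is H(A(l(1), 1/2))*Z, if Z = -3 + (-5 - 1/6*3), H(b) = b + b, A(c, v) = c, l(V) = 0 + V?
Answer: -17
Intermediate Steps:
l(V) = V
H(b) = 2*b
Z = -17/2 (Z = -3 + (-5 - 1*⅙*3) = -3 + (-5 - ⅙*3) = -3 + (-5 - ½) = -3 - 11/2 = -17/2 ≈ -8.5000)
H(A(l(1), 1/2))*Z = (2*1)*(-17/2) = 2*(-17/2) = -17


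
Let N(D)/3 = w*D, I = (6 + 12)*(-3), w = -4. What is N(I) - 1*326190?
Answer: -325542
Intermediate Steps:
I = -54 (I = 18*(-3) = -54)
N(D) = -12*D (N(D) = 3*(-4*D) = -12*D)
N(I) - 1*326190 = -12*(-54) - 1*326190 = 648 - 326190 = -325542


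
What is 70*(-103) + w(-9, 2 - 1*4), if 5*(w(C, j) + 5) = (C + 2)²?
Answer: -36026/5 ≈ -7205.2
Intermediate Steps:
w(C, j) = -5 + (2 + C)²/5 (w(C, j) = -5 + (C + 2)²/5 = -5 + (2 + C)²/5)
70*(-103) + w(-9, 2 - 1*4) = 70*(-103) + (-5 + (2 - 9)²/5) = -7210 + (-5 + (⅕)*(-7)²) = -7210 + (-5 + (⅕)*49) = -7210 + (-5 + 49/5) = -7210 + 24/5 = -36026/5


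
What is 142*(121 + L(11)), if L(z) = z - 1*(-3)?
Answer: 19170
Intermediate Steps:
L(z) = 3 + z (L(z) = z + 3 = 3 + z)
142*(121 + L(11)) = 142*(121 + (3 + 11)) = 142*(121 + 14) = 142*135 = 19170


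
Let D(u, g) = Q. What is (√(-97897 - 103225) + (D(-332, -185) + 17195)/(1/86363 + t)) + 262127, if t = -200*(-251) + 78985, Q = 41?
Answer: 731125272888120/2789201039 + I*√201122 ≈ 2.6213e+5 + 448.47*I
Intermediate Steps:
t = 129185 (t = 50200 + 78985 = 129185)
D(u, g) = 41
(√(-97897 - 103225) + (D(-332, -185) + 17195)/(1/86363 + t)) + 262127 = (√(-97897 - 103225) + (41 + 17195)/(1/86363 + 129185)) + 262127 = (√(-201122) + 17236/(1/86363 + 129185)) + 262127 = (I*√201122 + 17236/(11156804156/86363)) + 262127 = (I*√201122 + 17236*(86363/11156804156)) + 262127 = (I*√201122 + 372138167/2789201039) + 262127 = (372138167/2789201039 + I*√201122) + 262127 = 731125272888120/2789201039 + I*√201122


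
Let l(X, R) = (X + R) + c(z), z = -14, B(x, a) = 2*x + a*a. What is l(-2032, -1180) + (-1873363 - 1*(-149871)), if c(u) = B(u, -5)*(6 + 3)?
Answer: -1726731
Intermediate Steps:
B(x, a) = a² + 2*x (B(x, a) = 2*x + a² = a² + 2*x)
c(u) = 225 + 18*u (c(u) = ((-5)² + 2*u)*(6 + 3) = (25 + 2*u)*9 = 225 + 18*u)
l(X, R) = -27 + R + X (l(X, R) = (X + R) + (225 + 18*(-14)) = (R + X) + (225 - 252) = (R + X) - 27 = -27 + R + X)
l(-2032, -1180) + (-1873363 - 1*(-149871)) = (-27 - 1180 - 2032) + (-1873363 - 1*(-149871)) = -3239 + (-1873363 + 149871) = -3239 - 1723492 = -1726731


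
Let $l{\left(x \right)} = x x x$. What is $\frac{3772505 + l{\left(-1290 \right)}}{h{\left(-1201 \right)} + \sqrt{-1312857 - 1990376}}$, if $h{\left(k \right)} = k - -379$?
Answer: $\frac{1761477358890}{3978917} + \frac{2142916495 i \sqrt{3303233}}{3978917} \approx 4.427 \cdot 10^{5} + 9.7884 \cdot 10^{5} i$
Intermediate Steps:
$h{\left(k \right)} = 379 + k$ ($h{\left(k \right)} = k + 379 = 379 + k$)
$l{\left(x \right)} = x^{3}$ ($l{\left(x \right)} = x^{2} x = x^{3}$)
$\frac{3772505 + l{\left(-1290 \right)}}{h{\left(-1201 \right)} + \sqrt{-1312857 - 1990376}} = \frac{3772505 + \left(-1290\right)^{3}}{\left(379 - 1201\right) + \sqrt{-1312857 - 1990376}} = \frac{3772505 - 2146689000}{-822 + \sqrt{-3303233}} = - \frac{2142916495}{-822 + i \sqrt{3303233}}$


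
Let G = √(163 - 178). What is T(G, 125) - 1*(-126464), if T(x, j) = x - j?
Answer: 126339 + I*√15 ≈ 1.2634e+5 + 3.873*I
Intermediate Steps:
G = I*√15 (G = √(-15) = I*√15 ≈ 3.873*I)
T(G, 125) - 1*(-126464) = (I*√15 - 1*125) - 1*(-126464) = (I*√15 - 125) + 126464 = (-125 + I*√15) + 126464 = 126339 + I*√15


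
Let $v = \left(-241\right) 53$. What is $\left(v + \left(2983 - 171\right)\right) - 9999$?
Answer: $-19960$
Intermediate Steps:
$v = -12773$
$\left(v + \left(2983 - 171\right)\right) - 9999 = \left(-12773 + \left(2983 - 171\right)\right) - 9999 = \left(-12773 + 2812\right) - 9999 = -9961 - 9999 = -19960$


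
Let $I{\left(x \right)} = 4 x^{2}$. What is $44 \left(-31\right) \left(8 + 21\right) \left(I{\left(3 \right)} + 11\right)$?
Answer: $-1859132$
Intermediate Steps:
$44 \left(-31\right) \left(8 + 21\right) \left(I{\left(3 \right)} + 11\right) = 44 \left(-31\right) \left(8 + 21\right) \left(4 \cdot 3^{2} + 11\right) = - 1364 \cdot 29 \left(4 \cdot 9 + 11\right) = - 1364 \cdot 29 \left(36 + 11\right) = - 1364 \cdot 29 \cdot 47 = \left(-1364\right) 1363 = -1859132$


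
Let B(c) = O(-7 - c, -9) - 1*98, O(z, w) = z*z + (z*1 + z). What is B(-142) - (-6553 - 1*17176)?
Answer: 42126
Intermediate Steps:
O(z, w) = z**2 + 2*z (O(z, w) = z**2 + (z + z) = z**2 + 2*z)
B(c) = -98 + (-7 - c)*(-5 - c) (B(c) = (-7 - c)*(2 + (-7 - c)) - 1*98 = (-7 - c)*(-5 - c) - 98 = -98 + (-7 - c)*(-5 - c))
B(-142) - (-6553 - 1*17176) = (-98 + (5 - 142)*(7 - 142)) - (-6553 - 1*17176) = (-98 - 137*(-135)) - (-6553 - 17176) = (-98 + 18495) - 1*(-23729) = 18397 + 23729 = 42126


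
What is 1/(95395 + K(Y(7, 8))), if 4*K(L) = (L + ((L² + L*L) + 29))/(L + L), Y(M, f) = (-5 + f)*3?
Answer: 9/858580 ≈ 1.0482e-5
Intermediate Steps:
Y(M, f) = -15 + 3*f
K(L) = (29 + L + 2*L²)/(8*L) (K(L) = ((L + ((L² + L*L) + 29))/(L + L))/4 = ((L + ((L² + L²) + 29))/((2*L)))/4 = ((L + (2*L² + 29))*(1/(2*L)))/4 = ((L + (29 + 2*L²))*(1/(2*L)))/4 = ((29 + L + 2*L²)*(1/(2*L)))/4 = ((29 + L + 2*L²)/(2*L))/4 = (29 + L + 2*L²)/(8*L))
1/(95395 + K(Y(7, 8))) = 1/(95395 + (29 + (-15 + 3*8)*(1 + 2*(-15 + 3*8)))/(8*(-15 + 3*8))) = 1/(95395 + (29 + (-15 + 24)*(1 + 2*(-15 + 24)))/(8*(-15 + 24))) = 1/(95395 + (⅛)*(29 + 9*(1 + 2*9))/9) = 1/(95395 + (⅛)*(⅑)*(29 + 9*(1 + 18))) = 1/(95395 + (⅛)*(⅑)*(29 + 9*19)) = 1/(95395 + (⅛)*(⅑)*(29 + 171)) = 1/(95395 + (⅛)*(⅑)*200) = 1/(95395 + 25/9) = 1/(858580/9) = 9/858580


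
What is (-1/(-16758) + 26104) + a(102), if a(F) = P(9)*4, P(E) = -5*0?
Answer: 437450833/16758 ≈ 26104.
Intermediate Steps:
P(E) = 0
a(F) = 0 (a(F) = 0*4 = 0)
(-1/(-16758) + 26104) + a(102) = (-1/(-16758) + 26104) + 0 = (-1*(-1/16758) + 26104) + 0 = (1/16758 + 26104) + 0 = 437450833/16758 + 0 = 437450833/16758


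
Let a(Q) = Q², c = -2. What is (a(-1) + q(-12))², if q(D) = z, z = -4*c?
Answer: 81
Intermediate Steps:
z = 8 (z = -4*(-2) = 8)
q(D) = 8
(a(-1) + q(-12))² = ((-1)² + 8)² = (1 + 8)² = 9² = 81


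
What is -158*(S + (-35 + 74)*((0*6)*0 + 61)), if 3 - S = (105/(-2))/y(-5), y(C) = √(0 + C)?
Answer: -376356 + 1659*I*√5 ≈ -3.7636e+5 + 3709.6*I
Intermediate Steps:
y(C) = √C
S = 3 - 21*I*√5/2 (S = 3 - 105/(-2)/(√(-5)) = 3 - 105*(-½)/(I*√5) = 3 - (-105)*(-I*√5/5)/2 = 3 - 21*I*√5/2 ≈ 3.0 - 23.479*I)
-158*(S + (-35 + 74)*((0*6)*0 + 61)) = -158*((3 - 21*I*√5/2) + (-35 + 74)*((0*6)*0 + 61)) = -158*((3 - 21*I*√5/2) + 39*(0*0 + 61)) = -158*((3 - 21*I*√5/2) + 39*(0 + 61)) = -158*((3 - 21*I*√5/2) + 39*61) = -158*((3 - 21*I*√5/2) + 2379) = -158*(2382 - 21*I*√5/2) = -376356 + 1659*I*√5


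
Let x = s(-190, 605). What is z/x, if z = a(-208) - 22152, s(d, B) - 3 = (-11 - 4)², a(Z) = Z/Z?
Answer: -22151/228 ≈ -97.154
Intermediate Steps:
a(Z) = 1
s(d, B) = 228 (s(d, B) = 3 + (-11 - 4)² = 3 + (-15)² = 3 + 225 = 228)
z = -22151 (z = 1 - 22152 = -22151)
x = 228
z/x = -22151/228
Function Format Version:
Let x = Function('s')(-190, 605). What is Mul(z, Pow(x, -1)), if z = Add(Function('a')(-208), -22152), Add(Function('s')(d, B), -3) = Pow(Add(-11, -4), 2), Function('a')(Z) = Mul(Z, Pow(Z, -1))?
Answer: Rational(-22151, 228) ≈ -97.154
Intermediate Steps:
Function('a')(Z) = 1
Function('s')(d, B) = 228 (Function('s')(d, B) = Add(3, Pow(Add(-11, -4), 2)) = Add(3, Pow(-15, 2)) = Add(3, 225) = 228)
z = -22151 (z = Add(1, -22152) = -22151)
x = 228
Mul(z, Pow(x, -1)) = Mul(-22151, Pow(228, -1)) = Mul(-22151, Rational(1, 228)) = Rational(-22151, 228)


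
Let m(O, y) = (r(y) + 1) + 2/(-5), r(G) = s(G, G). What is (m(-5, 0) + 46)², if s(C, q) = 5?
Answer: 66564/25 ≈ 2662.6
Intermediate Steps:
r(G) = 5
m(O, y) = 28/5 (m(O, y) = (5 + 1) + 2/(-5) = 6 + 2*(-⅕) = 6 - ⅖ = 28/5)
(m(-5, 0) + 46)² = (28/5 + 46)² = (258/5)² = 66564/25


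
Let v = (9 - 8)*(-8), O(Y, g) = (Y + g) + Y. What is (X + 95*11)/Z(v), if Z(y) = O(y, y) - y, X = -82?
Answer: -963/16 ≈ -60.188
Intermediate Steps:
O(Y, g) = g + 2*Y
v = -8 (v = 1*(-8) = -8)
Z(y) = 2*y (Z(y) = (y + 2*y) - y = 3*y - y = 2*y)
(X + 95*11)/Z(v) = (-82 + 95*11)/((2*(-8))) = (-82 + 1045)/(-16) = 963*(-1/16) = -963/16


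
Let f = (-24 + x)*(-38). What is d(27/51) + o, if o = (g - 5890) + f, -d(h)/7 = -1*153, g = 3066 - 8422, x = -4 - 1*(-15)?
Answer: -9681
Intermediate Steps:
x = 11 (x = -4 + 15 = 11)
f = 494 (f = (-24 + 11)*(-38) = -13*(-38) = 494)
g = -5356
d(h) = 1071 (d(h) = -(-7)*153 = -7*(-153) = 1071)
o = -10752 (o = (-5356 - 5890) + 494 = -11246 + 494 = -10752)
d(27/51) + o = 1071 - 10752 = -9681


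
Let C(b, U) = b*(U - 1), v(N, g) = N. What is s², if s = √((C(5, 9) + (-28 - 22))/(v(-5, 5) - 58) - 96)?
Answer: -6038/63 ≈ -95.841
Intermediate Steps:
C(b, U) = b*(-1 + U)
s = I*√42266/21 (s = √((5*(-1 + 9) + (-28 - 22))/(-5 - 58) - 96) = √((5*8 - 50)/(-63) - 96) = √((40 - 50)*(-1/63) - 96) = √(-10*(-1/63) - 96) = √(10/63 - 96) = √(-6038/63) = I*√42266/21 ≈ 9.7899*I)
s² = (I*√42266/21)² = -6038/63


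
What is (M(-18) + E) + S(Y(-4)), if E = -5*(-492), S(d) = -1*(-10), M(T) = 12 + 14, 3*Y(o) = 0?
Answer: 2496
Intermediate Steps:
Y(o) = 0 (Y(o) = (1/3)*0 = 0)
M(T) = 26
S(d) = 10
E = 2460
(M(-18) + E) + S(Y(-4)) = (26 + 2460) + 10 = 2486 + 10 = 2496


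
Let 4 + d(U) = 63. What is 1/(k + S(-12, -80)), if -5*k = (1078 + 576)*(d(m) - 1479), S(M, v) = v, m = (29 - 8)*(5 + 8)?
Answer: 1/469656 ≈ 2.1292e-6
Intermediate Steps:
m = 273 (m = 21*13 = 273)
d(U) = 59 (d(U) = -4 + 63 = 59)
k = 469736 (k = -(1078 + 576)*(59 - 1479)/5 = -1654*(-1420)/5 = -1/5*(-2348680) = 469736)
1/(k + S(-12, -80)) = 1/(469736 - 80) = 1/469656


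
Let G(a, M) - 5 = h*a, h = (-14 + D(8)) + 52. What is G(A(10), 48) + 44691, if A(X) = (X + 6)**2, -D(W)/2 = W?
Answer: 50328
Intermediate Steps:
D(W) = -2*W
A(X) = (6 + X)**2
h = 22 (h = (-14 - 2*8) + 52 = (-14 - 16) + 52 = -30 + 52 = 22)
G(a, M) = 5 + 22*a
G(A(10), 48) + 44691 = (5 + 22*(6 + 10)**2) + 44691 = (5 + 22*16**2) + 44691 = (5 + 22*256) + 44691 = (5 + 5632) + 44691 = 5637 + 44691 = 50328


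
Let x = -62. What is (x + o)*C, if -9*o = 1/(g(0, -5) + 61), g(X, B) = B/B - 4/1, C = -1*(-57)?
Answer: -614935/174 ≈ -3534.1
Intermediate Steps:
C = 57
g(X, B) = -3 (g(X, B) = 1 - 4*1 = 1 - 4 = -3)
o = -1/522 (o = -1/(9*(-3 + 61)) = -⅑/58 = -⅑*1/58 = -1/522 ≈ -0.0019157)
(x + o)*C = (-62 - 1/522)*57 = -32365/522*57 = -614935/174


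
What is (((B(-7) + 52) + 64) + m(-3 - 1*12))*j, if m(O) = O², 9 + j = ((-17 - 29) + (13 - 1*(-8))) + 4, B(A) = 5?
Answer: -10380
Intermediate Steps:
j = -30 (j = -9 + (((-17 - 29) + (13 - 1*(-8))) + 4) = -9 + ((-46 + (13 + 8)) + 4) = -9 + ((-46 + 21) + 4) = -9 + (-25 + 4) = -9 - 21 = -30)
(((B(-7) + 52) + 64) + m(-3 - 1*12))*j = (((5 + 52) + 64) + (-3 - 1*12)²)*(-30) = ((57 + 64) + (-3 - 12)²)*(-30) = (121 + (-15)²)*(-30) = (121 + 225)*(-30) = 346*(-30) = -10380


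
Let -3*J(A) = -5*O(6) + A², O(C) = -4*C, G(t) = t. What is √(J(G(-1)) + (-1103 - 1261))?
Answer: I*√21639/3 ≈ 49.034*I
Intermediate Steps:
J(A) = -40 - A²/3 (J(A) = -(-(-20)*6 + A²)/3 = -(-5*(-24) + A²)/3 = -(120 + A²)/3 = -40 - A²/3)
√(J(G(-1)) + (-1103 - 1261)) = √((-40 - ⅓*(-1)²) + (-1103 - 1261)) = √((-40 - ⅓*1) - 2364) = √((-40 - ⅓) - 2364) = √(-121/3 - 2364) = √(-7213/3) = I*√21639/3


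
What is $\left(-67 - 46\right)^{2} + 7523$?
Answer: $20292$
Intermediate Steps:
$\left(-67 - 46\right)^{2} + 7523 = \left(-113\right)^{2} + 7523 = 12769 + 7523 = 20292$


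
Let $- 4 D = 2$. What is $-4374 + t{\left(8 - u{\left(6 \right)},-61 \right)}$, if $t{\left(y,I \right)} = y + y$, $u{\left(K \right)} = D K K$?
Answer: $-4322$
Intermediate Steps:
$D = - \frac{1}{2}$ ($D = \left(- \frac{1}{4}\right) 2 = - \frac{1}{2} \approx -0.5$)
$u{\left(K \right)} = - \frac{K^{2}}{2}$ ($u{\left(K \right)} = - \frac{K}{2} K = - \frac{K^{2}}{2}$)
$t{\left(y,I \right)} = 2 y$
$-4374 + t{\left(8 - u{\left(6 \right)},-61 \right)} = -4374 + 2 \left(8 - - \frac{6^{2}}{2}\right) = -4374 + 2 \left(8 - \left(- \frac{1}{2}\right) 36\right) = -4374 + 2 \left(8 - -18\right) = -4374 + 2 \left(8 + 18\right) = -4374 + 2 \cdot 26 = -4374 + 52 = -4322$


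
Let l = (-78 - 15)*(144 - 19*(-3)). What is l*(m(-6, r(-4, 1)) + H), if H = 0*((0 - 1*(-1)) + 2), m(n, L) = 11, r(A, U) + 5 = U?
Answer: -205623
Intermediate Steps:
r(A, U) = -5 + U
l = -18693 (l = -93*(144 + 57) = -93*201 = -18693)
H = 0 (H = 0*((0 + 1) + 2) = 0*(1 + 2) = 0*3 = 0)
l*(m(-6, r(-4, 1)) + H) = -18693*(11 + 0) = -18693*11 = -205623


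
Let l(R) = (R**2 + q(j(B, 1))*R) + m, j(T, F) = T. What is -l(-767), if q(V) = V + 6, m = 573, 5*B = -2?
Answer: -2922834/5 ≈ -5.8457e+5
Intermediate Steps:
B = -2/5 (B = (1/5)*(-2) = -2/5 ≈ -0.40000)
q(V) = 6 + V
l(R) = 573 + R**2 + 28*R/5 (l(R) = (R**2 + (6 - 2/5)*R) + 573 = (R**2 + 28*R/5) + 573 = 573 + R**2 + 28*R/5)
-l(-767) = -(573 + (-767)**2 + (28/5)*(-767)) = -(573 + 588289 - 21476/5) = -1*2922834/5 = -2922834/5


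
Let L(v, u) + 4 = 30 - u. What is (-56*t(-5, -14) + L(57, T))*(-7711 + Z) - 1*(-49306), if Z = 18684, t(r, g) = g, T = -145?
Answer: 10528521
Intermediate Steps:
L(v, u) = 26 - u (L(v, u) = -4 + (30 - u) = 26 - u)
(-56*t(-5, -14) + L(57, T))*(-7711 + Z) - 1*(-49306) = (-56*(-14) + (26 - 1*(-145)))*(-7711 + 18684) - 1*(-49306) = (784 + (26 + 145))*10973 + 49306 = (784 + 171)*10973 + 49306 = 955*10973 + 49306 = 10479215 + 49306 = 10528521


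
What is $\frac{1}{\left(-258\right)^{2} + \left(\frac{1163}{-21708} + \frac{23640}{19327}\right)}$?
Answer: $\frac{419550516}{27927451246843} \approx 1.5023 \cdot 10^{-5}$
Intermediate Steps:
$\frac{1}{\left(-258\right)^{2} + \left(\frac{1163}{-21708} + \frac{23640}{19327}\right)} = \frac{1}{66564 + \left(1163 \left(- \frac{1}{21708}\right) + 23640 \cdot \frac{1}{19327}\right)} = \frac{1}{66564 + \left(- \frac{1163}{21708} + \frac{23640}{19327}\right)} = \frac{1}{66564 + \frac{490699819}{419550516}} = \frac{1}{\frac{27927451246843}{419550516}} = \frac{419550516}{27927451246843}$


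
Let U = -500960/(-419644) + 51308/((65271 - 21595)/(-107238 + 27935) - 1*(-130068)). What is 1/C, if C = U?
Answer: 2678538553652/4254178210871 ≈ 0.62963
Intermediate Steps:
U = 4254178210871/2678538553652 (U = -500960*(-1/419644) + 51308/(43676/(-79303) + 130068) = 125240/104911 + 51308/(43676*(-1/79303) + 130068) = 125240/104911 + 51308/(-43676/79303 + 130068) = 125240/104911 + 51308/(10314738928/79303) = 125240/104911 + 51308*(79303/10314738928) = 125240/104911 + 10071481/25531532 = 4254178210871/2678538553652 ≈ 1.5882)
C = 4254178210871/2678538553652 ≈ 1.5882
1/C = 1/(4254178210871/2678538553652) = 2678538553652/4254178210871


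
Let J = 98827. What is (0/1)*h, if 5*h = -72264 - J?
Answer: 0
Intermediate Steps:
h = -171091/5 (h = (-72264 - 1*98827)/5 = (-72264 - 98827)/5 = (⅕)*(-171091) = -171091/5 ≈ -34218.)
(0/1)*h = (0/1)*(-171091/5) = (0*1)*(-171091/5) = 0*(-171091/5) = 0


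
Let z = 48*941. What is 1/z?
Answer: 1/45168 ≈ 2.2140e-5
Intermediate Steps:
z = 45168
1/z = 1/45168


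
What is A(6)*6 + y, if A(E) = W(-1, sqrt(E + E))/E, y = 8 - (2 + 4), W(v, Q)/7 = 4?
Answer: 30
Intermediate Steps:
W(v, Q) = 28 (W(v, Q) = 7*4 = 28)
y = 2 (y = 8 - 1*6 = 8 - 6 = 2)
A(E) = 28/E
A(6)*6 + y = (28/6)*6 + 2 = (28*(1/6))*6 + 2 = (14/3)*6 + 2 = 28 + 2 = 30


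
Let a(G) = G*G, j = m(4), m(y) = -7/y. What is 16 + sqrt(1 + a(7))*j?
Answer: 16 - 35*sqrt(2)/4 ≈ 3.6256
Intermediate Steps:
j = -7/4 ≈ -1.7500
a(G) = G**2
16 + sqrt(1 + a(7))*j = 16 + sqrt(1 + 7**2)*(-7/4) = 16 + sqrt(1 + 49)*(-7/4) = 16 + sqrt(50)*(-7/4) = 16 + (5*sqrt(2))*(-7/4) = 16 - 35*sqrt(2)/4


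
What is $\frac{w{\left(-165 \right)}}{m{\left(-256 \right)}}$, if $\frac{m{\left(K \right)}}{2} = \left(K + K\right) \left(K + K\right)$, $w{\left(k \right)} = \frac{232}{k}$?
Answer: $- \frac{29}{10813440} \approx -2.6818 \cdot 10^{-6}$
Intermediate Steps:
$m{\left(K \right)} = 8 K^{2}$ ($m{\left(K \right)} = 2 \left(K + K\right) \left(K + K\right) = 2 \cdot 2 K 2 K = 2 \cdot 4 K^{2} = 8 K^{2}$)
$\frac{w{\left(-165 \right)}}{m{\left(-256 \right)}} = \frac{232 \frac{1}{-165}}{8 \left(-256\right)^{2}} = \frac{232 \left(- \frac{1}{165}\right)}{8 \cdot 65536} = - \frac{232}{165 \cdot 524288} = \left(- \frac{232}{165}\right) \frac{1}{524288} = - \frac{29}{10813440}$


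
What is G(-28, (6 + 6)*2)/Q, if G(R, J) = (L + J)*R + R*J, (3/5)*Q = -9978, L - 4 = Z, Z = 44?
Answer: 1344/8315 ≈ 0.16164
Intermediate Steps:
L = 48 (L = 4 + 44 = 48)
Q = -16630 (Q = (5/3)*(-9978) = -16630)
G(R, J) = J*R + R*(48 + J) (G(R, J) = (48 + J)*R + R*J = R*(48 + J) + J*R = J*R + R*(48 + J))
G(-28, (6 + 6)*2)/Q = (2*(-28)*(24 + (6 + 6)*2))/(-16630) = (2*(-28)*(24 + 12*2))*(-1/16630) = (2*(-28)*(24 + 24))*(-1/16630) = (2*(-28)*48)*(-1/16630) = -2688*(-1/16630) = 1344/8315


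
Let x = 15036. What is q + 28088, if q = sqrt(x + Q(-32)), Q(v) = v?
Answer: 28088 + 22*sqrt(31) ≈ 28211.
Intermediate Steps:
q = 22*sqrt(31) (q = sqrt(15036 - 32) = sqrt(15004) = 22*sqrt(31) ≈ 122.49)
q + 28088 = 22*sqrt(31) + 28088 = 28088 + 22*sqrt(31)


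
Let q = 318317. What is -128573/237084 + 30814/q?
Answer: -33621465265/75467867628 ≈ -0.44551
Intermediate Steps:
-128573/237084 + 30814/q = -128573/237084 + 30814/318317 = -33621465265/75467867628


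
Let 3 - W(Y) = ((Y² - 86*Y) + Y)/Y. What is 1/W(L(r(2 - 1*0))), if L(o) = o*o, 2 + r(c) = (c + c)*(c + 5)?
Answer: -1/588 ≈ -0.0017007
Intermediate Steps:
r(c) = -2 + 2*c*(5 + c) (r(c) = -2 + (c + c)*(c + 5) = -2 + (2*c)*(5 + c) = -2 + 2*c*(5 + c))
L(o) = o²
W(Y) = 3 - (Y² - 85*Y)/Y (W(Y) = 3 - ((Y² - 86*Y) + Y)/Y = 3 - (Y² - 85*Y)/Y)
1/W(L(r(2 - 1*0))) = 1/(88 - (-2 + 2*(2 - 1*0)² + 10*(2 - 1*0))²) = 1/(88 - (-2 + 2*(2 + 0)² + 10*(2 + 0))²) = 1/(88 - (-2 + 2*2² + 10*2)²) = 1/(88 - (-2 + 2*4 + 20)²) = 1/(88 - (-2 + 8 + 20)²) = 1/(88 - 1*26²) = 1/(88 - 1*676) = 1/(88 - 676) = 1/(-588) = -1/588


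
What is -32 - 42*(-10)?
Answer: 388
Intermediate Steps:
-32 - 42*(-10) = -32 + 420 = 388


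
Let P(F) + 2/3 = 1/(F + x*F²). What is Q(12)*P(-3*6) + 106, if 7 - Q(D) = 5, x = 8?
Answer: 134707/1287 ≈ 104.67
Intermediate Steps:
Q(D) = 2 (Q(D) = 7 - 1*5 = 7 - 5 = 2)
P(F) = -⅔ + 1/(F + 8*F²)
Q(12)*P(-3*6) + 106 = 2*((3 - 16*(-3*6)² - (-6)*6)/(3*((-3*6))*(1 + 8*(-3*6)))) + 106 = 2*((⅓)*(3 - 16*(-18)² - 2*(-18))/(-18*(1 + 8*(-18)))) + 106 = 2*((⅓)*(-1/18)*(3 - 16*324 + 36)/(1 - 144)) + 106 = 2*((⅓)*(-1/18)*(3 - 5184 + 36)/(-143)) + 106 = 2*((⅓)*(-1/18)*(-1/143)*(-5145)) + 106 = 2*(-1715/2574) + 106 = -1715/1287 + 106 = 134707/1287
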